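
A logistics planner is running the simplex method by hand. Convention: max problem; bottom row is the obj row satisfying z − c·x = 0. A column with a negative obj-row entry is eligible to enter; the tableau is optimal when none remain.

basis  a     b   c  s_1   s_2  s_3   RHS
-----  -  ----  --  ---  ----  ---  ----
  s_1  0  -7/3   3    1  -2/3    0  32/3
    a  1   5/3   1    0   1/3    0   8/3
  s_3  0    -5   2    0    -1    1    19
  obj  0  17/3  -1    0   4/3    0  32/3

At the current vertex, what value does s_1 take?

s_1 is basic (row 1); its value is the RHS of that row, 32/3.

32/3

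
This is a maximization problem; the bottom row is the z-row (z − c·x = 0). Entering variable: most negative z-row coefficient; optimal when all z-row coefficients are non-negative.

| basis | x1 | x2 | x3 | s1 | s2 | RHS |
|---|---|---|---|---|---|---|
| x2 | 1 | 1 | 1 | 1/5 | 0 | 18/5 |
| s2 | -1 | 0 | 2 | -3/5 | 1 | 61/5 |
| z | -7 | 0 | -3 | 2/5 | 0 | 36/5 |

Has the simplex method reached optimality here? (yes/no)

no

The z-row has a negative entry -7 in column x1, so it is not optimal.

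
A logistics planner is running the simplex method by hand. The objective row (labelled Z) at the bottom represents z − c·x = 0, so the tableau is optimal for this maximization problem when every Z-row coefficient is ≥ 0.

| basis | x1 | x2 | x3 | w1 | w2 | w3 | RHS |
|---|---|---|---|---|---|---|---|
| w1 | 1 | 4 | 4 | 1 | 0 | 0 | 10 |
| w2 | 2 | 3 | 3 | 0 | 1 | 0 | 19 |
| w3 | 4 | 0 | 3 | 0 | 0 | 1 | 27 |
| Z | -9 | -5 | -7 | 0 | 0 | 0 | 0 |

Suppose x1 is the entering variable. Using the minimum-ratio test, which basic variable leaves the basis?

Column x1 entries and ratios — w1: 10/1 = 10; w2: 19/2 = 19/2; w3: 27/4 = 27/4.
Smallest ratio is 27/4 in the row of w3, so w3 leaves.

w3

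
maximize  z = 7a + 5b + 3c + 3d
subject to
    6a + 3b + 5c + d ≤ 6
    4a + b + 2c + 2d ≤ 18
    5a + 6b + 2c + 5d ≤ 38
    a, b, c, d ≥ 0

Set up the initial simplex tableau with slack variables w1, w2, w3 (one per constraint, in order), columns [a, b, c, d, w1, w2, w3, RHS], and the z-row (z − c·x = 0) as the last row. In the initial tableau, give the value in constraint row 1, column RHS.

6

The RHS of constraint 1 is b_1 = 6.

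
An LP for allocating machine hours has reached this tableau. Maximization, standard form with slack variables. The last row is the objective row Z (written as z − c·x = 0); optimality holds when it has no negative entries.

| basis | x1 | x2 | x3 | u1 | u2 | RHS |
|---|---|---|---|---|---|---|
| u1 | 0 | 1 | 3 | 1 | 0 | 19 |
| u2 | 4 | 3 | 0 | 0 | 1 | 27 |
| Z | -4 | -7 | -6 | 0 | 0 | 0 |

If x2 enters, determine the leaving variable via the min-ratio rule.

Column x2 entries and ratios — u1: 19/1 = 19; u2: 27/3 = 9.
Smallest ratio is 9 in the row of u2, so u2 leaves.

u2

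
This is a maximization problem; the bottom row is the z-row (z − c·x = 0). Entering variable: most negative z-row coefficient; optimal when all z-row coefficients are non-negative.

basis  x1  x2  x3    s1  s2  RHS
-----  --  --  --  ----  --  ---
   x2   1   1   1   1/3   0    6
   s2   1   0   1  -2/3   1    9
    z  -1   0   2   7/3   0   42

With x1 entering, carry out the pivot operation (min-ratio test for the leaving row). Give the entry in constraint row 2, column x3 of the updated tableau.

0

Ratio test on column x1 — row 1: 6/1 = 6; row 2: 9/1 = 9. Minimum is 6 at row 1 (x2 leaves); pivot element 1.
Divide row 1 by 1; eliminate column x1 from the other rows.
Row 2 update in column x3: 1 − 1·1 = 0.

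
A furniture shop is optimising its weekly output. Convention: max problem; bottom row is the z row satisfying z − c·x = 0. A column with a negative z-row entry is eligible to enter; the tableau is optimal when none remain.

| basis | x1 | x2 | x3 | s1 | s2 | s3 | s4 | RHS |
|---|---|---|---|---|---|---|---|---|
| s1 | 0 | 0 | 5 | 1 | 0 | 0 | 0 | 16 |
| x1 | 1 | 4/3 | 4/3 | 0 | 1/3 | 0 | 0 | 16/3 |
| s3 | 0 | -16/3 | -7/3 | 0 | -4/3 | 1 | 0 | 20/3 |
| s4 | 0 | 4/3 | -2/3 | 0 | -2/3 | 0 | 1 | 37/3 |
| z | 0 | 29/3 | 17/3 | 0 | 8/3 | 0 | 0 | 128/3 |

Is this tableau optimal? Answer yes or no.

yes

Every z-row coefficient is ≥ 0, so the tableau is optimal.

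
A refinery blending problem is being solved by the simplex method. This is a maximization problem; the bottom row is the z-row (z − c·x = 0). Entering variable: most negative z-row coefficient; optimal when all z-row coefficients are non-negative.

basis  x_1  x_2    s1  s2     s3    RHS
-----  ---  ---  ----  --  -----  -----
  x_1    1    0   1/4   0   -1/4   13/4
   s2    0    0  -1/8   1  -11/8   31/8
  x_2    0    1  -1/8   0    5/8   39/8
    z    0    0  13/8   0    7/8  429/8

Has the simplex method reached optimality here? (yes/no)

yes

Every z-row coefficient is ≥ 0, so the tableau is optimal.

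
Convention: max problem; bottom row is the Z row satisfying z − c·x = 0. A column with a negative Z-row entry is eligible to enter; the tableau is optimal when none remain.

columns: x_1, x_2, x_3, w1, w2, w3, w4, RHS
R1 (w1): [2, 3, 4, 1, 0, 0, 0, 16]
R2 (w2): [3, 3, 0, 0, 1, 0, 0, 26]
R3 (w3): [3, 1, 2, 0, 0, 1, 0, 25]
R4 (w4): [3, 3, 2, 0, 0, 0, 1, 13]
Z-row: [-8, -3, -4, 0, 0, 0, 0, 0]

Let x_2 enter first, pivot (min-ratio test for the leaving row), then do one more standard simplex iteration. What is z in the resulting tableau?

104/3

Ratio test on column x_2 — row 1: 16/3 = 16/3; row 2: 26/3 = 26/3; row 3: 25/1 = 25; row 4: 13/3 = 13/3. Minimum is 13/3 at row 4 (w4 leaves); pivot element 3.
Pivot on row 4; the Z-row RHS becomes 0 − (-3)·(13/3) = 13.
Next entering variable (most negative Z-row entry -5): x_1.
Ratio test on column x_1 — row 1: entry -1 ≤ 0; row 2: entry 0 ≤ 0; row 3: (62/3)/2 = 31/3; row 4: (13/3)/1 = 13/3. Minimum is 13/3 at row 4 (x_2 leaves); pivot element 1.
After the second pivot the Z-row RHS is 13 − (-5)·(13/3) = 104/3.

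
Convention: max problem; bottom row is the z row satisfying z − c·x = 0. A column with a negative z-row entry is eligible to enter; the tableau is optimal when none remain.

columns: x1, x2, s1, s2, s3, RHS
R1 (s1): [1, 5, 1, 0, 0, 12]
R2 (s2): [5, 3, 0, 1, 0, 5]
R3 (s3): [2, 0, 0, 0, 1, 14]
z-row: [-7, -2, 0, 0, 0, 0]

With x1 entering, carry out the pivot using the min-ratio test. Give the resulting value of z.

7

Ratio test on column x1 — row 1: 12/1 = 12; row 2: 5/5 = 1; row 3: 14/2 = 7. Minimum is 1 at row 2 (s2 leaves); pivot element 5.
Pivot on row 2; the z-row RHS becomes 0 − (-7)·1 = 7.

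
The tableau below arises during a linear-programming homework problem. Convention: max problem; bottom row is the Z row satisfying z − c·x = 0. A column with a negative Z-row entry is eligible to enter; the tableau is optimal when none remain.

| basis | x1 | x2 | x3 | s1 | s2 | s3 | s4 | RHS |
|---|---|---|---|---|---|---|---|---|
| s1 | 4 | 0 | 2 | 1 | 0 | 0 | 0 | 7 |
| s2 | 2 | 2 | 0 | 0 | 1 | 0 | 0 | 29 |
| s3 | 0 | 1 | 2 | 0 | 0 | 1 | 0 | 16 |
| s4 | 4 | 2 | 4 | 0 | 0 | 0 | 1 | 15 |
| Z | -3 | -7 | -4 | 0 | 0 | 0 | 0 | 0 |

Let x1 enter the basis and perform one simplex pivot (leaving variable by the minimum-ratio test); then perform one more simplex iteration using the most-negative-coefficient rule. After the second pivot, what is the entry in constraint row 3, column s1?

Ratio test on column x1 — row 1: 7/4 = 7/4; row 2: 29/2 = 29/2; row 3: entry 0 ≤ 0; row 4: 15/4 = 15/4. Minimum is 7/4 at row 1 (s1 leaves); pivot element 4.
Divide row 1 by 4; eliminate column x1 from the other rows.
Second iteration: most negative Z-row entry is -7 in column x2, so x2 enters.
Ratio test on column x2 — row 1: entry 0 ≤ 0; row 2: (51/2)/2 = 51/4; row 3: 16/1 = 16; row 4: 8/2 = 4. Minimum is 4 at row 4 (s4 leaves); pivot element 2.
Divide row 4 by 2; eliminate column x2 from the other rows.
After both pivots, the entry at constraint row 3, column s1 is 1/2.

1/2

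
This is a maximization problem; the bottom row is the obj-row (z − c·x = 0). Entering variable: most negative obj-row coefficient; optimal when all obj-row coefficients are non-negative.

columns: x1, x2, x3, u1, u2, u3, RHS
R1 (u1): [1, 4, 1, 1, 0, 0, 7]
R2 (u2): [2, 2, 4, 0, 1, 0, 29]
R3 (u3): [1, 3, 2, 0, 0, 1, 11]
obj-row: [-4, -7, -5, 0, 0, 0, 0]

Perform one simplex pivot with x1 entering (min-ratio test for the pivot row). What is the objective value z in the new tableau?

28

Ratio test on column x1 — row 1: 7/1 = 7; row 2: 29/2 = 29/2; row 3: 11/1 = 11. Minimum is 7 at row 1 (u1 leaves); pivot element 1.
Pivot on row 1; the obj-row RHS becomes 0 − (-4)·7 = 28.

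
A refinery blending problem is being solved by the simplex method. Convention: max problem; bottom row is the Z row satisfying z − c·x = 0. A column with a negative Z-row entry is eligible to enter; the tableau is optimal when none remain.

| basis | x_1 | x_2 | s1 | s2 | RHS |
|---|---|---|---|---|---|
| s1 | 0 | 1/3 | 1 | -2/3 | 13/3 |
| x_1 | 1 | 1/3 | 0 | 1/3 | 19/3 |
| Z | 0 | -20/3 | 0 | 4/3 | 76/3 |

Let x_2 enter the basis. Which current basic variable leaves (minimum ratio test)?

Column x_2 entries and ratios — s1: (13/3)/(1/3) = 13; x_1: (19/3)/(1/3) = 19.
Smallest ratio is 13 in the row of s1, so s1 leaves.

s1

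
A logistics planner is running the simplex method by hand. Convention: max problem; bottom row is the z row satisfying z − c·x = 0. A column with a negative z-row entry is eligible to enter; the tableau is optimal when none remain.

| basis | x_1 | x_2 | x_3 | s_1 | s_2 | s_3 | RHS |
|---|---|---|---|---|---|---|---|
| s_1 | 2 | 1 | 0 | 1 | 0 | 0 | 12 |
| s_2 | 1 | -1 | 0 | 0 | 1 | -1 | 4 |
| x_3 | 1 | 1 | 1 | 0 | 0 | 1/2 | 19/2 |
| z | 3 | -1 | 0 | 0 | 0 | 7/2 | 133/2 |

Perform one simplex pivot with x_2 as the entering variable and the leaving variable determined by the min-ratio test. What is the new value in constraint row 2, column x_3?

1

Ratio test on column x_2 — row 1: 12/1 = 12; row 2: entry -1 ≤ 0; row 3: (19/2)/1 = 19/2. Minimum is 19/2 at row 3 (x_3 leaves); pivot element 1.
Divide row 3 by 1; eliminate column x_2 from the other rows.
Row 2 update in column x_3: 0 − (-1)·1 = 1.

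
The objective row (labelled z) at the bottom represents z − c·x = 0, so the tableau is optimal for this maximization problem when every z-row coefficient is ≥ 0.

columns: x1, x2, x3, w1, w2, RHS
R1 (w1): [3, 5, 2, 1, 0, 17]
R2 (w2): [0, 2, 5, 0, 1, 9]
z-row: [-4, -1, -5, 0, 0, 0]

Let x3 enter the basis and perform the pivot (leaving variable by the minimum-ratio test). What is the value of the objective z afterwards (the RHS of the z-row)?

Ratio test on column x3 — row 1: 17/2 = 17/2; row 2: 9/5 = 9/5. Minimum is 9/5 at row 2 (w2 leaves); pivot element 5.
Pivot on row 2; the z-row RHS becomes 0 − (-5)·(9/5) = 9.

9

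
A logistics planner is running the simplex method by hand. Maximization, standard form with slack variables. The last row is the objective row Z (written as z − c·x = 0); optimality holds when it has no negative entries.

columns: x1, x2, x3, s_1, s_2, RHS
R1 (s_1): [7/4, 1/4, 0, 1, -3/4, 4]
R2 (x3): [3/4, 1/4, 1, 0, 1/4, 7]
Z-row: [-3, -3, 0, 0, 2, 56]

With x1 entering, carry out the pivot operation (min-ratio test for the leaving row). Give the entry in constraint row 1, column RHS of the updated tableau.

16/7

Ratio test on column x1 — row 1: 4/(7/4) = 16/7; row 2: 7/(3/4) = 28/3. Minimum is 16/7 at row 1 (s_1 leaves); pivot element 7/4.
Divide row 1 by 7/4; eliminate column x1 from the other rows.
In the new row 1, the RHS entry is the old entry divided by the pivot: 4/(7/4) = 16/7.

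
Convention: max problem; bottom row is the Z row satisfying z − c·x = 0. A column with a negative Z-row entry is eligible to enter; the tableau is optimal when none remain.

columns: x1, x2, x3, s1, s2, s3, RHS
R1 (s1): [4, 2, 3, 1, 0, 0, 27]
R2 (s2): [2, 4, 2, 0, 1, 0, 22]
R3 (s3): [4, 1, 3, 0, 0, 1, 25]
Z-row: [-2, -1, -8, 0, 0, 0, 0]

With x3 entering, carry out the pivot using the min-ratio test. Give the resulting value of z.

200/3

Ratio test on column x3 — row 1: 27/3 = 9; row 2: 22/2 = 11; row 3: 25/3 = 25/3. Minimum is 25/3 at row 3 (s3 leaves); pivot element 3.
Pivot on row 3; the Z-row RHS becomes 0 − (-8)·(25/3) = 200/3.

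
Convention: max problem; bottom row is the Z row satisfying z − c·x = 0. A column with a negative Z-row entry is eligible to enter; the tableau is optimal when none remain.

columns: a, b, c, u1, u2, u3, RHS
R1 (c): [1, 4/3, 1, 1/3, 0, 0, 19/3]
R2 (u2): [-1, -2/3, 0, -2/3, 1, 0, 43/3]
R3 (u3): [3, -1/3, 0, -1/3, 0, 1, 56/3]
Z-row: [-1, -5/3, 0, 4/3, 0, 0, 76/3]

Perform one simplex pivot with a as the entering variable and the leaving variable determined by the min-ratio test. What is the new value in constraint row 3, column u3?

Ratio test on column a — row 1: (19/3)/1 = 19/3; row 2: entry -1 ≤ 0; row 3: (56/3)/3 = 56/9. Minimum is 56/9 at row 3 (u3 leaves); pivot element 3.
Divide row 3 by 3; eliminate column a from the other rows.
In the new row 3, the u3 entry is the old entry divided by the pivot: 1/3 = 1/3.

1/3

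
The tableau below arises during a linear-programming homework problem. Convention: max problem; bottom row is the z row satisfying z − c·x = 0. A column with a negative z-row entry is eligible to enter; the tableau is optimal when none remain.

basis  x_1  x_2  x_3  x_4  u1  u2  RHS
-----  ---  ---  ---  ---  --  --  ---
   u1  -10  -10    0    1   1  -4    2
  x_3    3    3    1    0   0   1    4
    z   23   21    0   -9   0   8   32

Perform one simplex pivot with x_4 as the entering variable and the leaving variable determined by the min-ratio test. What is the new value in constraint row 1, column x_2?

-10

Ratio test on column x_4 — row 1: 2/1 = 2; row 2: entry 0 ≤ 0. Minimum is 2 at row 1 (u1 leaves); pivot element 1.
Divide row 1 by 1; eliminate column x_4 from the other rows.
In the new row 1, the x_2 entry is the old entry divided by the pivot: (-10)/1 = -10.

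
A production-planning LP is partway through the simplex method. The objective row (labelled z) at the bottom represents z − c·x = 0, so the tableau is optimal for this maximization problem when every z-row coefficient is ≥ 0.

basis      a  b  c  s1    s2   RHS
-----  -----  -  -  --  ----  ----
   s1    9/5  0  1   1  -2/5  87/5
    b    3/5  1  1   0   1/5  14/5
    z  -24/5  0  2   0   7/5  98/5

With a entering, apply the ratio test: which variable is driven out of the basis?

Column a entries and ratios — s1: (87/5)/(9/5) = 29/3; b: (14/5)/(3/5) = 14/3.
Smallest ratio is 14/3 in the row of b, so b leaves.

b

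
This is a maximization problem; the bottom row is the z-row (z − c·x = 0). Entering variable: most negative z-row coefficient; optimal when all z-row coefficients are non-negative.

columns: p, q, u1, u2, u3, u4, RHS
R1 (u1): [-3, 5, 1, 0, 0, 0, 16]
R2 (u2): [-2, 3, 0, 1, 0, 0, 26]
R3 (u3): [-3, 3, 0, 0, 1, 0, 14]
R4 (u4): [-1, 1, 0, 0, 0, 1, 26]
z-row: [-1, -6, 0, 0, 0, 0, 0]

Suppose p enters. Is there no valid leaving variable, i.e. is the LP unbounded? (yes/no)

Every constraint-row entry in column p is ≤ 0, so increasing p is unbounded.

yes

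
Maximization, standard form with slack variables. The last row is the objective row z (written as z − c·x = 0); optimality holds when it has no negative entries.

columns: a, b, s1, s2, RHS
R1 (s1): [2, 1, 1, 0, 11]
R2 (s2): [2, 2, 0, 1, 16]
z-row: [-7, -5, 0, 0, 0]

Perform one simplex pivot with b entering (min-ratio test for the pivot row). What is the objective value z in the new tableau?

Ratio test on column b — row 1: 11/1 = 11; row 2: 16/2 = 8. Minimum is 8 at row 2 (s2 leaves); pivot element 2.
Pivot on row 2; the z-row RHS becomes 0 − (-5)·8 = 40.

40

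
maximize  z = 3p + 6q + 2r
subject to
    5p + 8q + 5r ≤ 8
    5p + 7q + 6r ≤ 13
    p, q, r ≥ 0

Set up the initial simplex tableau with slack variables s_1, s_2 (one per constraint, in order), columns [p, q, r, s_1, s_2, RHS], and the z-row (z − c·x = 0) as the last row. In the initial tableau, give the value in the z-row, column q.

The z-row carries the negated objective coefficients: the q entry is -6.

-6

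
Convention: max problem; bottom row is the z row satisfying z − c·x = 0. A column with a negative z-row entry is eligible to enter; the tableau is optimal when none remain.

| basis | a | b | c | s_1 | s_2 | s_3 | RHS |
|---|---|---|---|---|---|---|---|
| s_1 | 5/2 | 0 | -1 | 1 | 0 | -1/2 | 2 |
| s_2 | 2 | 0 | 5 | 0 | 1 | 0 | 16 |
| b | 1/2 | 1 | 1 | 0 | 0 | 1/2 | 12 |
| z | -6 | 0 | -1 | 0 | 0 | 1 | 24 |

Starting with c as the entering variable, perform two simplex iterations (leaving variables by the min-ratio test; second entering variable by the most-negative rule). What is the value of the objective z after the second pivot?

1080/29

Ratio test on column c — row 1: entry -1 ≤ 0; row 2: 16/5 = 16/5; row 3: 12/1 = 12. Minimum is 16/5 at row 2 (s_2 leaves); pivot element 5.
Pivot on row 2; the z-row RHS becomes 24 − (-1)·(16/5) = 136/5.
Next entering variable (most negative z-row entry -28/5): a.
Ratio test on column a — row 1: (26/5)/(29/10) = 52/29; row 2: (16/5)/(2/5) = 8; row 3: (44/5)/(1/10) = 88. Minimum is 52/29 at row 1 (s_1 leaves); pivot element 29/10.
After the second pivot the z-row RHS is 136/5 − (-28/5)·(52/29) = 1080/29.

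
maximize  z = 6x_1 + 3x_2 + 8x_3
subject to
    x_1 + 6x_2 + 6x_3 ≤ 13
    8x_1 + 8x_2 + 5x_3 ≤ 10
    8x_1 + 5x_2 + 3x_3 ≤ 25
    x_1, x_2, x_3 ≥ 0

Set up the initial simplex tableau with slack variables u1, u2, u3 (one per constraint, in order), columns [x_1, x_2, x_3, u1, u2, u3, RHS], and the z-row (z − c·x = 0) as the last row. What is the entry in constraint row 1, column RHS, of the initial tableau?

The RHS of constraint 1 is b_1 = 13.

13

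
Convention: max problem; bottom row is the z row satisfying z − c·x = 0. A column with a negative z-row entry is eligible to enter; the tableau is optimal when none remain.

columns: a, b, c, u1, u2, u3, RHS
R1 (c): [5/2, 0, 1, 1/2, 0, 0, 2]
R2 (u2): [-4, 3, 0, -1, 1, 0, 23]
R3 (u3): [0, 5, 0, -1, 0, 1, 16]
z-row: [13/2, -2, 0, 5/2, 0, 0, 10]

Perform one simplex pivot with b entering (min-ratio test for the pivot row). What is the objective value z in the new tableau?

82/5

Ratio test on column b — row 1: entry 0 ≤ 0; row 2: 23/3 = 23/3; row 3: 16/5 = 16/5. Minimum is 16/5 at row 3 (u3 leaves); pivot element 5.
Pivot on row 3; the z-row RHS becomes 10 − (-2)·(16/5) = 82/5.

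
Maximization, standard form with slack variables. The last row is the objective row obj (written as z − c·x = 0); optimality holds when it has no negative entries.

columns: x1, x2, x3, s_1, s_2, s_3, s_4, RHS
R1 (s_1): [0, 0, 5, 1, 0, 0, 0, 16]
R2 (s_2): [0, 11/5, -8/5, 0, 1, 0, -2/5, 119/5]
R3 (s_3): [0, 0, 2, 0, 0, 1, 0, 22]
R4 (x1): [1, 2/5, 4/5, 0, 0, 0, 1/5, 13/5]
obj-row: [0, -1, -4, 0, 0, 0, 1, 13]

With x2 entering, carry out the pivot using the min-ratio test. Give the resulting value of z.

39/2

Ratio test on column x2 — row 1: entry 0 ≤ 0; row 2: (119/5)/(11/5) = 119/11; row 3: entry 0 ≤ 0; row 4: (13/5)/(2/5) = 13/2. Minimum is 13/2 at row 4 (x1 leaves); pivot element 2/5.
Pivot on row 4; the obj-row RHS becomes 13 − (-1)·(13/2) = 39/2.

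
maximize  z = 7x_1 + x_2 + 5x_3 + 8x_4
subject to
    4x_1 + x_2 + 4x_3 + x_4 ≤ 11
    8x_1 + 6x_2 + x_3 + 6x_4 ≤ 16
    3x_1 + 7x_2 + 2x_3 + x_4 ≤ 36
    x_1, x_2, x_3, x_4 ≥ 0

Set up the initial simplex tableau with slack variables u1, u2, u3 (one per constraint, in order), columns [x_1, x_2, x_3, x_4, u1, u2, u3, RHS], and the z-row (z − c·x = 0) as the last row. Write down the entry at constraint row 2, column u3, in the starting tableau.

Slack u3 belongs to constraint 3; its column is the unit vector e_3, so the entry in row 2 is 0.

0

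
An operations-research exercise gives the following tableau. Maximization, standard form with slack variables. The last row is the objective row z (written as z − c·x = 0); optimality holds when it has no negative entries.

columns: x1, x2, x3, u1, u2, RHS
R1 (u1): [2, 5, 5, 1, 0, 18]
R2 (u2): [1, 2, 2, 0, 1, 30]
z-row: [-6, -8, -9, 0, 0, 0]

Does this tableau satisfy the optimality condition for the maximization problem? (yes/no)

no

The z-row has a negative entry -9 in column x3, so it is not optimal.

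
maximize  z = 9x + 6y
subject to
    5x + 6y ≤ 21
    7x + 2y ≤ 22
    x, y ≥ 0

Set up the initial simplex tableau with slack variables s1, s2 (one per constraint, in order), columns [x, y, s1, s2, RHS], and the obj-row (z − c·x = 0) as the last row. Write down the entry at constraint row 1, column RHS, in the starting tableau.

The RHS of constraint 1 is b_1 = 21.

21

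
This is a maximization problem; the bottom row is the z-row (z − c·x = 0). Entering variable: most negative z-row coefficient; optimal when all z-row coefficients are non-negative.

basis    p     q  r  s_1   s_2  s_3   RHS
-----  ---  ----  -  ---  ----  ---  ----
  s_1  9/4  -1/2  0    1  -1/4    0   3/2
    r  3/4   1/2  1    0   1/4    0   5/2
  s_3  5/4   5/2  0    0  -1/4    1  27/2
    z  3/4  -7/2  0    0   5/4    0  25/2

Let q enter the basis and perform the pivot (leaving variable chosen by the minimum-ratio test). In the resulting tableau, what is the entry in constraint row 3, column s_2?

Ratio test on column q — row 1: entry -1/2 ≤ 0; row 2: (5/2)/(1/2) = 5; row 3: (27/2)/(5/2) = 27/5. Minimum is 5 at row 2 (r leaves); pivot element 1/2.
Divide row 2 by 1/2; eliminate column q from the other rows.
Row 3 update in column s_2: -1/4 − (5/2)·(1/2) = -3/2.

-3/2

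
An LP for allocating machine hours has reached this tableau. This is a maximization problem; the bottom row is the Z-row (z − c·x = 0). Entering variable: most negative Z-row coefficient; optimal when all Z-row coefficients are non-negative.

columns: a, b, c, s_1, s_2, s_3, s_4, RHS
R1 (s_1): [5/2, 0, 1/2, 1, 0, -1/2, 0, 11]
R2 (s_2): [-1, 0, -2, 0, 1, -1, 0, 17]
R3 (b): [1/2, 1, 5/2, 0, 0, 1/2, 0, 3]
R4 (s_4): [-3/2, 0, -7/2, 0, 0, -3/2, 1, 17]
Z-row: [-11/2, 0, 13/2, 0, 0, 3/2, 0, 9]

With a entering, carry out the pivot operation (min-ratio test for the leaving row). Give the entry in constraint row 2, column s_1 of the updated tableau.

2/5

Ratio test on column a — row 1: 11/(5/2) = 22/5; row 2: entry -1 ≤ 0; row 3: 3/(1/2) = 6; row 4: entry -3/2 ≤ 0. Minimum is 22/5 at row 1 (s_1 leaves); pivot element 5/2.
Divide row 1 by 5/2; eliminate column a from the other rows.
Row 2 update in column s_1: 0 − (-1)·(2/5) = 2/5.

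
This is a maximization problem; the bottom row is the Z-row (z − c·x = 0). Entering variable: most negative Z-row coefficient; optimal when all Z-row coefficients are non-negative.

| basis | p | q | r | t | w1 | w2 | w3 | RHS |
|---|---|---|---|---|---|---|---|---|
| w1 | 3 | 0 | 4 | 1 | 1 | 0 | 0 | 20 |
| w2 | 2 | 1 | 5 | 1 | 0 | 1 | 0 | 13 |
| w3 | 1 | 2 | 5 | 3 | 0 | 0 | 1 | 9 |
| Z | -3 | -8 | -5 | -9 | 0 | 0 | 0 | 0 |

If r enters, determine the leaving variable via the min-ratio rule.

w3

Column r entries and ratios — w1: 20/4 = 5; w2: 13/5 = 13/5; w3: 9/5 = 9/5.
Smallest ratio is 9/5 in the row of w3, so w3 leaves.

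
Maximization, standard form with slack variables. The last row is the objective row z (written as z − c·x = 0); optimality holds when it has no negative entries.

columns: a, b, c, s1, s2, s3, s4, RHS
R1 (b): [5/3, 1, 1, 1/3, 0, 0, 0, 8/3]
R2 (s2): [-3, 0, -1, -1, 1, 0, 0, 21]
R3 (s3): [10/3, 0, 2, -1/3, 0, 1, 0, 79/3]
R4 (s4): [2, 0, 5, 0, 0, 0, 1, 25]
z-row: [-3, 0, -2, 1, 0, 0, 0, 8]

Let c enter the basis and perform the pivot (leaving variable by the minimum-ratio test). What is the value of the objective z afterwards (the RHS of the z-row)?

Ratio test on column c — row 1: (8/3)/1 = 8/3; row 2: entry -1 ≤ 0; row 3: (79/3)/2 = 79/6; row 4: 25/5 = 5. Minimum is 8/3 at row 1 (b leaves); pivot element 1.
Pivot on row 1; the z-row RHS becomes 8 − (-2)·(8/3) = 40/3.

40/3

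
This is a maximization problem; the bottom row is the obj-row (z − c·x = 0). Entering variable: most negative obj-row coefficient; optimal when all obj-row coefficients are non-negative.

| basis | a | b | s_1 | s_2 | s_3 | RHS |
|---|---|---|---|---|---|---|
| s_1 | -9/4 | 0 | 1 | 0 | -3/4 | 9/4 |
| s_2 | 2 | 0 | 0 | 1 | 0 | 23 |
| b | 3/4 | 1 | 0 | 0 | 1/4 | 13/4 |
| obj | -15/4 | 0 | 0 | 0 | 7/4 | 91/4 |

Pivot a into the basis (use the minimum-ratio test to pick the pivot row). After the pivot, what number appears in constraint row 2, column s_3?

Ratio test on column a — row 1: entry -9/4 ≤ 0; row 2: 23/2 = 23/2; row 3: (13/4)/(3/4) = 13/3. Minimum is 13/3 at row 3 (b leaves); pivot element 3/4.
Divide row 3 by 3/4; eliminate column a from the other rows.
Row 2 update in column s_3: 0 − 2·(1/3) = -2/3.

-2/3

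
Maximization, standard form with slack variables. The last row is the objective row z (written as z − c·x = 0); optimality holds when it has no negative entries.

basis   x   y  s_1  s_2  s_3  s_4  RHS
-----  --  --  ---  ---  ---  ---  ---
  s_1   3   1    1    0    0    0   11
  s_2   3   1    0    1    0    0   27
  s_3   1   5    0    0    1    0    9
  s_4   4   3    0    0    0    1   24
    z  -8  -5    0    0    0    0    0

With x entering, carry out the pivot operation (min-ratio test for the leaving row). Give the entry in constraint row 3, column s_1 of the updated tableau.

-1/3

Ratio test on column x — row 1: 11/3 = 11/3; row 2: 27/3 = 9; row 3: 9/1 = 9; row 4: 24/4 = 6. Minimum is 11/3 at row 1 (s_1 leaves); pivot element 3.
Divide row 1 by 3; eliminate column x from the other rows.
Row 3 update in column s_1: 0 − 1·(1/3) = -1/3.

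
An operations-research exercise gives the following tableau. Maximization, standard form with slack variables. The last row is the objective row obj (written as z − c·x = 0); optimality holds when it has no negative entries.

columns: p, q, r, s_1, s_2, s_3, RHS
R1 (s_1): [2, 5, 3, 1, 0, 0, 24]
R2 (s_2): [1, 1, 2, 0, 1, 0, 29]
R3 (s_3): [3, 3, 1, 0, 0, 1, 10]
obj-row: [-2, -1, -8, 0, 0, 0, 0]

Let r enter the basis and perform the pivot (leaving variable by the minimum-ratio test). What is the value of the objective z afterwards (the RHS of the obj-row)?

64

Ratio test on column r — row 1: 24/3 = 8; row 2: 29/2 = 29/2; row 3: 10/1 = 10. Minimum is 8 at row 1 (s_1 leaves); pivot element 3.
Pivot on row 1; the obj-row RHS becomes 0 − (-8)·8 = 64.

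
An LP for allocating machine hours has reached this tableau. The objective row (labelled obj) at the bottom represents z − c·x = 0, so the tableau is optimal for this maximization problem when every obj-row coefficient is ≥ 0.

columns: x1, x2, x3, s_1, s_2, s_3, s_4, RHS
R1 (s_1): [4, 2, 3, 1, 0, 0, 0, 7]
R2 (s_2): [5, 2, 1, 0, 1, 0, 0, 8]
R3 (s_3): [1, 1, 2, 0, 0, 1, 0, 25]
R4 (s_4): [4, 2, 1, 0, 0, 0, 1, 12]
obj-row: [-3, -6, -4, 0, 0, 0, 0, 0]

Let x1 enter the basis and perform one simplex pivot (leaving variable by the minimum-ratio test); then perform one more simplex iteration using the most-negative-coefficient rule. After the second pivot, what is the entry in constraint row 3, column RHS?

45/2

Ratio test on column x1 — row 1: 7/4 = 7/4; row 2: 8/5 = 8/5; row 3: 25/1 = 25; row 4: 12/4 = 3. Minimum is 8/5 at row 2 (s_2 leaves); pivot element 5.
Divide row 2 by 5; eliminate column x1 from the other rows.
Second iteration: most negative obj-row entry is -24/5 in column x2, so x2 enters.
Ratio test on column x2 — row 1: (3/5)/(2/5) = 3/2; row 2: (8/5)/(2/5) = 4; row 3: (117/5)/(3/5) = 39; row 4: (28/5)/(2/5) = 14. Minimum is 3/2 at row 1 (s_1 leaves); pivot element 2/5.
Divide row 1 by 2/5; eliminate column x2 from the other rows.
After both pivots, the entry at constraint row 3, column RHS is 45/2.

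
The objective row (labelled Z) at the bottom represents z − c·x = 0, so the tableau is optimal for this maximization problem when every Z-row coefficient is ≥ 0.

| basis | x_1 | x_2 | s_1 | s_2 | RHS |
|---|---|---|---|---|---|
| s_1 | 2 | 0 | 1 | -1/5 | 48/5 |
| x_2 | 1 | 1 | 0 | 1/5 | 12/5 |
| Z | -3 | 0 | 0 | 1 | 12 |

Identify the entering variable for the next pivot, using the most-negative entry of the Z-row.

x_1

Negative Z-row entries: x_1: -3.
The most negative is -3 in column x_1, so x_1 enters.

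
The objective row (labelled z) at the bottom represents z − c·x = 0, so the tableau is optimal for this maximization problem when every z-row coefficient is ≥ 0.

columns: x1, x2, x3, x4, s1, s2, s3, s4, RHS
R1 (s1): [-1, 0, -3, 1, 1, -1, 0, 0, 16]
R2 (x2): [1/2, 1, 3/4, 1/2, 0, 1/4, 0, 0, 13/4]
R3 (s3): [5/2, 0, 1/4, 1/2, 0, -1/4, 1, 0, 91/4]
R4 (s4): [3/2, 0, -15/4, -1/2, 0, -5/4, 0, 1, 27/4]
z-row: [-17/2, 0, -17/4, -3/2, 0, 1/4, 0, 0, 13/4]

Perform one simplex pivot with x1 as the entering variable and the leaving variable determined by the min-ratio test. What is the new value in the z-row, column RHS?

Ratio test on column x1 — row 1: entry -1 ≤ 0; row 2: (13/4)/(1/2) = 13/2; row 3: (91/4)/(5/2) = 91/10; row 4: (27/4)/(3/2) = 9/2. Minimum is 9/2 at row 4 (s4 leaves); pivot element 3/2.
Divide row 4 by 3/2; eliminate column x1 from the other rows.
z-row update in column RHS: 13/4 − (-17/2)·(9/2) = 83/2.

83/2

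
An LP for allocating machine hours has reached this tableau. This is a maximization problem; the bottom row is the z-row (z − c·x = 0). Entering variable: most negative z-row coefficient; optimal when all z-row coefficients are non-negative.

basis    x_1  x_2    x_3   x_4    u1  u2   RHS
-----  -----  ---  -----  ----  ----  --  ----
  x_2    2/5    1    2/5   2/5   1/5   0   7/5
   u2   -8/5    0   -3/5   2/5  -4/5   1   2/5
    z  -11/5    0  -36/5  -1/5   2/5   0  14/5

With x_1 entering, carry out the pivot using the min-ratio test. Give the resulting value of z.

21/2

Ratio test on column x_1 — row 1: (7/5)/(2/5) = 7/2; row 2: entry -8/5 ≤ 0. Minimum is 7/2 at row 1 (x_2 leaves); pivot element 2/5.
Pivot on row 1; the z-row RHS becomes 14/5 − (-11/5)·(7/2) = 21/2.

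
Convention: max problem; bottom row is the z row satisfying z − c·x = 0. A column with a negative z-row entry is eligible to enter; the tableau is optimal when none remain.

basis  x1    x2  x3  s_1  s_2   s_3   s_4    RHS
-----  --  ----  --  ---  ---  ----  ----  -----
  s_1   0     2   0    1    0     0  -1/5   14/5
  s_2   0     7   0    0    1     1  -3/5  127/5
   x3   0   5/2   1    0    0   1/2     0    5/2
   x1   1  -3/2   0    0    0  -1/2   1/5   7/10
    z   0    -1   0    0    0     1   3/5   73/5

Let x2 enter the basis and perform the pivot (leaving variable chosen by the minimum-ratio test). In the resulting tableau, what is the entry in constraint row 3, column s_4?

0

Ratio test on column x2 — row 1: (14/5)/2 = 7/5; row 2: (127/5)/7 = 127/35; row 3: (5/2)/(5/2) = 1; row 4: entry -3/2 ≤ 0. Minimum is 1 at row 3 (x3 leaves); pivot element 5/2.
Divide row 3 by 5/2; eliminate column x2 from the other rows.
In the new row 3, the s_4 entry is the old entry divided by the pivot: 0/(5/2) = 0.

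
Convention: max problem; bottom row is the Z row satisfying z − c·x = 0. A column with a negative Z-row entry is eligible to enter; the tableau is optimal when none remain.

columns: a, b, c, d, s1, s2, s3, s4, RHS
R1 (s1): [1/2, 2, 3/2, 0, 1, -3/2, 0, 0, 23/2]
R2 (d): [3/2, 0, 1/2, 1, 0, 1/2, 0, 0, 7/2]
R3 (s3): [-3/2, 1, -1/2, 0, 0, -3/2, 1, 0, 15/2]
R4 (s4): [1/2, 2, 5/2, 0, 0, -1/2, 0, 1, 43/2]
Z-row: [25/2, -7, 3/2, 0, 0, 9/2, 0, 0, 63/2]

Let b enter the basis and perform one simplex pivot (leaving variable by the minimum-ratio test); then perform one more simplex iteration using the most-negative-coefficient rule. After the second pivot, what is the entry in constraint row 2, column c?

Ratio test on column b — row 1: (23/2)/2 = 23/4; row 2: entry 0 ≤ 0; row 3: (15/2)/1 = 15/2; row 4: (43/2)/2 = 43/4. Minimum is 23/4 at row 1 (s1 leaves); pivot element 2.
Divide row 1 by 2; eliminate column b from the other rows.
Second iteration: most negative Z-row entry is -3/4 in column s2, so s2 enters.
Ratio test on column s2 — row 1: entry -3/4 ≤ 0; row 2: (7/2)/(1/2) = 7; row 3: entry -3/4 ≤ 0; row 4: 10/1 = 10. Minimum is 7 at row 2 (d leaves); pivot element 1/2.
Divide row 2 by 1/2; eliminate column s2 from the other rows.
After both pivots, the entry at constraint row 2, column c is 1.

1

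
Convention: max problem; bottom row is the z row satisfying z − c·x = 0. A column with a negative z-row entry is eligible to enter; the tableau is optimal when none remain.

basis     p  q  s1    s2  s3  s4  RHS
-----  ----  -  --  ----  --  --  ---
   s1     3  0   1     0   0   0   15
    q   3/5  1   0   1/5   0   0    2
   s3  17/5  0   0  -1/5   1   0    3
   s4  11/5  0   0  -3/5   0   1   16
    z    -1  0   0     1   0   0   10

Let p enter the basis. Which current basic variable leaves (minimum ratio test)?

Column p entries and ratios — s1: 15/3 = 5; q: 2/(3/5) = 10/3; s3: 3/(17/5) = 15/17; s4: 16/(11/5) = 80/11.
Smallest ratio is 15/17 in the row of s3, so s3 leaves.

s3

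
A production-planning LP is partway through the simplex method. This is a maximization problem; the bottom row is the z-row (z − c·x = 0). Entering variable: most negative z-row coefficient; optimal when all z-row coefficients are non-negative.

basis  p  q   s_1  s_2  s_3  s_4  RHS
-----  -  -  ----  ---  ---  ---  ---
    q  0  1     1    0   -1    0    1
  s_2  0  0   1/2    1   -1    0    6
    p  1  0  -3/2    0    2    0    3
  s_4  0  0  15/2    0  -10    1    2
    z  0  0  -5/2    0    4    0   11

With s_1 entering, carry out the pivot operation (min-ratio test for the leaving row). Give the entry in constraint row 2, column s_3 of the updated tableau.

-1/3

Ratio test on column s_1 — row 1: 1/1 = 1; row 2: 6/(1/2) = 12; row 3: entry -3/2 ≤ 0; row 4: 2/(15/2) = 4/15. Minimum is 4/15 at row 4 (s_4 leaves); pivot element 15/2.
Divide row 4 by 15/2; eliminate column s_1 from the other rows.
Row 2 update in column s_3: -1 − (1/2)·(-4/3) = -1/3.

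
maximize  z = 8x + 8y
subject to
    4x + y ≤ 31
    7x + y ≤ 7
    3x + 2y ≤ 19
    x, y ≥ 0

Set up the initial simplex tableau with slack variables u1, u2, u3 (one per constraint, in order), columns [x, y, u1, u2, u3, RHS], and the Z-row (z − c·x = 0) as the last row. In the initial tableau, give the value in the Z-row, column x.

-8

The Z-row carries the negated objective coefficients: the x entry is -8.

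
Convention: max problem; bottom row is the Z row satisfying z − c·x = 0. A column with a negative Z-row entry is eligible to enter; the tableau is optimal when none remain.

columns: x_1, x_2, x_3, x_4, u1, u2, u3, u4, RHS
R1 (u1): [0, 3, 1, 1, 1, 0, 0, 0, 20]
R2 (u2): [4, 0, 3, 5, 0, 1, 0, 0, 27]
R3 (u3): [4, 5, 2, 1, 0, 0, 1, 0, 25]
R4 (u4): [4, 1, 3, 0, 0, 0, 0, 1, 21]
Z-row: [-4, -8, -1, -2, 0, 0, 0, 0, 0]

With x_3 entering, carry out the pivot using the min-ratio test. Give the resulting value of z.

Ratio test on column x_3 — row 1: 20/1 = 20; row 2: 27/3 = 9; row 3: 25/2 = 25/2; row 4: 21/3 = 7. Minimum is 7 at row 4 (u4 leaves); pivot element 3.
Pivot on row 4; the Z-row RHS becomes 0 − (-1)·7 = 7.

7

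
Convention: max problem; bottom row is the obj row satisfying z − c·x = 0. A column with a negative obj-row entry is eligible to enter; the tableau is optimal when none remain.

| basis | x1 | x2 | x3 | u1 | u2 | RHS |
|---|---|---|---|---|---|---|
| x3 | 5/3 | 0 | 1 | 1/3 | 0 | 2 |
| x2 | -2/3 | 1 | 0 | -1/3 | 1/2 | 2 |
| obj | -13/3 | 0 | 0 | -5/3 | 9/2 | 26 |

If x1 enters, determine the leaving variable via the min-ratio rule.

Column x1 entries and ratios — x3: 2/(5/3) = 6/5; x2: -2/3 ≤ 0, skip.
Smallest ratio is 6/5 in the row of x3, so x3 leaves.

x3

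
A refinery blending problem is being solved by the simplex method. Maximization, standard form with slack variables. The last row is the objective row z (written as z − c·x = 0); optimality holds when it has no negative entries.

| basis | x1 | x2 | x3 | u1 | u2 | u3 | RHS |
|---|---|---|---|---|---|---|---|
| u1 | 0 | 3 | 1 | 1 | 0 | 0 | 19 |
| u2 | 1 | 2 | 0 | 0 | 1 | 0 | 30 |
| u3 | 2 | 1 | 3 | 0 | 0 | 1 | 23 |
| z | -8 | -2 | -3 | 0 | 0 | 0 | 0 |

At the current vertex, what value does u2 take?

30

u2 is basic (row 2); its value is the RHS of that row, 30.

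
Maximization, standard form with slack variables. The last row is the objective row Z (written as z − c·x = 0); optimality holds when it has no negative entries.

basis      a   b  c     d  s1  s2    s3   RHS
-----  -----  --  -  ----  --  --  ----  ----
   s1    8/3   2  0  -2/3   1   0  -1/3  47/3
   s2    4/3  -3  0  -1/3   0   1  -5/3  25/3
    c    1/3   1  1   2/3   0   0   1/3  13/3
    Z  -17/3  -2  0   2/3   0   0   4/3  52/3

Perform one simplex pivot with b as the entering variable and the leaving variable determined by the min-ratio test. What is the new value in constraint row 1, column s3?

Ratio test on column b — row 1: (47/3)/2 = 47/6; row 2: entry -3 ≤ 0; row 3: (13/3)/1 = 13/3. Minimum is 13/3 at row 3 (c leaves); pivot element 1.
Divide row 3 by 1; eliminate column b from the other rows.
Row 1 update in column s3: -1/3 − 2·(1/3) = -1.

-1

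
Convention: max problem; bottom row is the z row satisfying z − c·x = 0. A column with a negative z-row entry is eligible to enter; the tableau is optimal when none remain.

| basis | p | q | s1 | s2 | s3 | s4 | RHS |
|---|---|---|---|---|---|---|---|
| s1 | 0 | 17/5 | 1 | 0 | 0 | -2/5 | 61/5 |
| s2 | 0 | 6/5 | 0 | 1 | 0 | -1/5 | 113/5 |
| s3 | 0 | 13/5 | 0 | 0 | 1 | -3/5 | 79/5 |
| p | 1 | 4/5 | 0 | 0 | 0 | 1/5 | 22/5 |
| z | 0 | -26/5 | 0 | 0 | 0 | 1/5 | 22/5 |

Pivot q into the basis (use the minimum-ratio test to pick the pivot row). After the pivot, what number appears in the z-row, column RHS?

392/17

Ratio test on column q — row 1: (61/5)/(17/5) = 61/17; row 2: (113/5)/(6/5) = 113/6; row 3: (79/5)/(13/5) = 79/13; row 4: (22/5)/(4/5) = 11/2. Minimum is 61/17 at row 1 (s1 leaves); pivot element 17/5.
Divide row 1 by 17/5; eliminate column q from the other rows.
z-row update in column RHS: 22/5 − (-26/5)·(61/17) = 392/17.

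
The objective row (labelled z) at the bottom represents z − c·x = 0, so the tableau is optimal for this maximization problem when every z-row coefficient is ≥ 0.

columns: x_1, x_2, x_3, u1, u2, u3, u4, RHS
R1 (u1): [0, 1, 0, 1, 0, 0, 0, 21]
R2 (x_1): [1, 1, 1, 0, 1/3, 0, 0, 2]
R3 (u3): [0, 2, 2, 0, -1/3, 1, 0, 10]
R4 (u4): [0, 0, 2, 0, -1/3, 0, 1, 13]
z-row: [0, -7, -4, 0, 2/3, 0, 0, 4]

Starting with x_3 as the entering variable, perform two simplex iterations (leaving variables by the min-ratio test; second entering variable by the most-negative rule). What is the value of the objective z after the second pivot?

18

Ratio test on column x_3 — row 1: entry 0 ≤ 0; row 2: 2/1 = 2; row 3: 10/2 = 5; row 4: 13/2 = 13/2. Minimum is 2 at row 2 (x_1 leaves); pivot element 1.
Pivot on row 2; the z-row RHS becomes 4 − (-4)·2 = 12.
Next entering variable (most negative z-row entry -3): x_2.
Ratio test on column x_2 — row 1: 21/1 = 21; row 2: 2/1 = 2; row 3: entry 0 ≤ 0; row 4: entry -2 ≤ 0. Minimum is 2 at row 2 (x_3 leaves); pivot element 1.
After the second pivot the z-row RHS is 12 − (-3)·2 = 18.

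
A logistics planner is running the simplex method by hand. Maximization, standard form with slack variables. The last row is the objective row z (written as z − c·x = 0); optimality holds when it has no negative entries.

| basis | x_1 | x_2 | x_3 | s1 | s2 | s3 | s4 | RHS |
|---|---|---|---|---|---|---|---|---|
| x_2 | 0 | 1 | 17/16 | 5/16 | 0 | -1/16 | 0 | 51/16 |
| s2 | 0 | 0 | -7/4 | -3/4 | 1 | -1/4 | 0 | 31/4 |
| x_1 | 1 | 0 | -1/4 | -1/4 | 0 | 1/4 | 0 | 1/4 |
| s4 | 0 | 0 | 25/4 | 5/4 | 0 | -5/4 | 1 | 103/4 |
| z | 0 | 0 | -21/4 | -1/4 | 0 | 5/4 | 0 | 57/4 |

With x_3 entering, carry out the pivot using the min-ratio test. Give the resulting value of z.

Ratio test on column x_3 — row 1: (51/16)/(17/16) = 3; row 2: entry -7/4 ≤ 0; row 3: entry -1/4 ≤ 0; row 4: (103/4)/(25/4) = 103/25. Minimum is 3 at row 1 (x_2 leaves); pivot element 17/16.
Pivot on row 1; the z-row RHS becomes 57/4 − (-21/4)·3 = 30.

30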